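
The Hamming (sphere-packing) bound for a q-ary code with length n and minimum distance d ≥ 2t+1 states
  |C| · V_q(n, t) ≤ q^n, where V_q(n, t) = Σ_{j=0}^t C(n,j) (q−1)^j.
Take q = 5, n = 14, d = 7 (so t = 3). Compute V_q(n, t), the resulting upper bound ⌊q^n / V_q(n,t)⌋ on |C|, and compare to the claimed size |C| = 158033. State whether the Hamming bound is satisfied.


V_q(n, t) = 24809, q^n = 6103515625, Hamming bound = 246020, |C| = 158033 ≤ bound (satisfied).

Step 1: Compute V_q(n, t) = Σ_{j=0}^3 C(n, j) (q−1)^j.
  j = 0: C(14,0)·(4)^0 = 1·1 = 1.
  j = 1: C(14,1)·(4)^1 = 14·4 = 56.
  j = 2: C(14,2)·(4)^2 = 91·16 = 1456.
  j = 3: C(14,3)·(4)^3 = 364·64 = 23296.
  V_q(n, t) = 1 + 56 + 1456 + 23296 = 24809.
Step 2: q^n = 5^14 = 6103515625.
Step 3: Hamming bound ⌊q^n / V_q(n,t)⌋ = ⌊6103515625/24809⌋ = 246020.
Step 4: Compare |C| = 158033 to 246020: satisfied.
The claimed |C| lies below the Hamming bound.


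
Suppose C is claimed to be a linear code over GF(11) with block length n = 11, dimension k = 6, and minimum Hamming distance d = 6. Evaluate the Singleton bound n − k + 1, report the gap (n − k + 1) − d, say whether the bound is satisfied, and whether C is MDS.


Singleton RHS = n − k + 1 = 6, slack = 0, bound satisfied, MDS.

Singleton bound: d ≤ n − k + 1.
Here n = 11, k = 6, so n − k + 1 = 6.
Given d = 6, check d ≤ 6: YES.
Slack = (n − k + 1) − d = 0.
The code is MDS (slack = 0).
Description: the claimed parameters are [11, 6, 6]_11; such a code would be MDS (meets Singleton bound).


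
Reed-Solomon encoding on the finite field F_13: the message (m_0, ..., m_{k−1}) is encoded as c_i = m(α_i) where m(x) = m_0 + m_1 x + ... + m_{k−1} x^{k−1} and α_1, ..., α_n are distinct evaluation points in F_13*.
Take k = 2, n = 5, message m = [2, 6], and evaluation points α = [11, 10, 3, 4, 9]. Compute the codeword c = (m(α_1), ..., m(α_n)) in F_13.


c = [3, 10, 7, 0, 4]

Message polynomial: m(x) = 2 + 6·x (mod 13).
For each evaluation point α_i, compute m(α_i) mod 13:
  α_1 = 11: Horner steps 6 → 3, so m(11) = 3.
  α_2 = 10: Horner steps 6 → 10, so m(10) = 10.
  α_3 = 3: Horner steps 6 → 7, so m(3) = 7.
  α_4 = 4: Horner steps 6 → 0, so m(4) = 0.
  α_5 = 9: Horner steps 6 → 4, so m(9) = 4.
Codeword c = [3, 10, 7, 0, 4] ∈ F_13^5.


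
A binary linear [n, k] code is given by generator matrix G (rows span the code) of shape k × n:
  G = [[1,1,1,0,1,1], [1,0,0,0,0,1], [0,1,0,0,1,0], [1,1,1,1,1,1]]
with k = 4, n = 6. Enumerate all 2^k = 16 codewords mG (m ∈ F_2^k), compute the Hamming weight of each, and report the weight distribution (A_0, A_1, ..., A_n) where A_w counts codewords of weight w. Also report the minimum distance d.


Weight distribution: A_0 = 1, A_1 = 2, A_2 = 3, A_3 = 4, A_4 = 3, A_5 = 2, A_6 = 1. Minimum distance d = 1.

Enumerate all 2^4 = 16 messages m ∈ F_2^4.
For each, compute codeword c = mG in F_2^6, then tally its weight.
  m = 0000 → c = 000000, weight = 0.
  m = 1000 → c = 111011, weight = 5.
  m = 0100 → c = 100001, weight = 2.
  m = 1100 → c = 011010, weight = 3.
  m = 0010 → c = 010010, weight = 2.
  m = 1010 → c = 101001, weight = 3.
  m = 0110 → c = 110011, weight = 4.
  m = 1110 → c = 001000, weight = 1.
  m = 0001 → c = 111111, weight = 6.
  m = 1001 → c = 000100, weight = 1.
  m = 0101 → c = 011110, weight = 4.
  m = 1101 → c = 100101, weight = 3.
  m = 0011 → c = 101101, weight = 4.
  m = 1011 → c = 010110, weight = 3.
  m = 0111 → c = 001100, weight = 2.
  m = 1111 → c = 110111, weight = 5.
Tally weights:
  weight 0: 1 codewords.
  weight 1: 2 codewords.
  weight 2: 3 codewords.
  weight 3: 4 codewords.
  weight 4: 3 codewords.
  weight 5: 2 codewords.
  weight 6: 1 codewords.
Minimum distance d = smallest w > 0 with A_w > 0 = 1.
Sanity: Σ A_w = 16 = 2^4 = 16 ✓.


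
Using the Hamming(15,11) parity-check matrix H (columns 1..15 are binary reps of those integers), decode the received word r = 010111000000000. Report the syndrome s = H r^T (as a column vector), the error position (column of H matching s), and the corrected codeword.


s = (0, 1, 0, 1)^T, error position = 5, corrected codeword c = 010101000000000

Compute s = H r^T mod 2 one row at a time:
  s_1 = 0 + 0 + 0 + 0 + 0 + 0 + 0 + 0 = 0 ≡ 0 (mod 2).
  s_2 = 1 + 1 + 1 + 0 + 0 + 0 + 0 + 0 = 3 ≡ 1 (mod 2).
  s_3 = 1 + 0 + 1 + 0 + 0 + 0 + 0 + 0 = 2 ≡ 0 (mod 2).
  s_4 = 0 + 0 + 1 + 0 + 0 + 0 + 0 + 0 = 1 ≡ 1 (mod 2).
s = (0, 1, 0, 1)^T — this equals column 5 of H (binary 0101), so error is at position 5.
Correct: flip bit 5 of r = 010111000000000 to get c = 010101000000000.


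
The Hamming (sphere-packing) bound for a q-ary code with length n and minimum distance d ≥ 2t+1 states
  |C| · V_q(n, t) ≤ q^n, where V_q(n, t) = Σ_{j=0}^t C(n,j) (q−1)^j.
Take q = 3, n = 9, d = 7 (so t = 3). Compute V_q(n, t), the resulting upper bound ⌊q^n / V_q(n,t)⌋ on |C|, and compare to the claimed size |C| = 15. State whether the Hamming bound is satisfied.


V_q(n, t) = 835, q^n = 19683, Hamming bound = 23, |C| = 15 ≤ bound (satisfied).

Step 1: Compute V_q(n, t) = Σ_{j=0}^3 C(n, j) (q−1)^j.
  j = 0: C(9,0)·(2)^0 = 1·1 = 1.
  j = 1: C(9,1)·(2)^1 = 9·2 = 18.
  j = 2: C(9,2)·(2)^2 = 36·4 = 144.
  j = 3: C(9,3)·(2)^3 = 84·8 = 672.
  V_q(n, t) = 1 + 18 + 144 + 672 = 835.
Step 2: q^n = 3^9 = 19683.
Step 3: Hamming bound ⌊q^n / V_q(n,t)⌋ = ⌊19683/835⌋ = 23.
Step 4: Compare |C| = 15 to 23: satisfied.
The claimed |C| lies below the Hamming bound.


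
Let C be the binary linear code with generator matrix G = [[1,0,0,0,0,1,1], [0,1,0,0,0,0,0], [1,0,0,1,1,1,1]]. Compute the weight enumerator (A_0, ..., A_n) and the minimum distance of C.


Weight distribution: A_0 = 1, A_1 = 1, A_2 = 1, A_3 = 2, A_4 = 1, A_5 = 1, A_6 = 1. Minimum distance d = 1.

Enumerate all 2^3 = 8 messages m ∈ F_2^3.
For each, compute codeword c = mG in F_2^7, then tally its weight.
  m = 000 → c = 0000000, weight = 0.
  m = 100 → c = 1000011, weight = 3.
  m = 010 → c = 0100000, weight = 1.
  m = 110 → c = 1100011, weight = 4.
  m = 001 → c = 1001111, weight = 5.
  m = 101 → c = 0001100, weight = 2.
  m = 011 → c = 1101111, weight = 6.
  m = 111 → c = 0101100, weight = 3.
Tally weights:
  weight 0: 1 codewords.
  weight 1: 1 codewords.
  weight 2: 1 codewords.
  weight 3: 2 codewords.
  weight 4: 1 codewords.
  weight 5: 1 codewords.
  weight 6: 1 codewords.
Minimum distance d = smallest w > 0 with A_w > 0 = 1.
Sanity: Σ A_w = 8 = 2^3 = 8 ✓.


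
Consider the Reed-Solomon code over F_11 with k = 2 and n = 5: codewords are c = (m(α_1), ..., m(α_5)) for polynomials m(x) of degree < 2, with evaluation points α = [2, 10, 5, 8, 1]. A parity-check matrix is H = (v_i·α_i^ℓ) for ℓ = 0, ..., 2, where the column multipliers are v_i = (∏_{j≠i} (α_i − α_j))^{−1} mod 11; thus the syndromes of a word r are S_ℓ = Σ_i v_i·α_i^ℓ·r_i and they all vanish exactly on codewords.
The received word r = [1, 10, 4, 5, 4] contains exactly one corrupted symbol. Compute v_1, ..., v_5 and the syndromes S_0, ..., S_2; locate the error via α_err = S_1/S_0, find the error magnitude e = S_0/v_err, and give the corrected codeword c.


S = (3, 4, 9), error at position 3, error magnitude e = 1, c = [1, 10, 3, 5, 4].

Step 1: column multipliers v_i = (∏_{j≠i}(α_i − α_j))^{−1} mod 11.
  i = 1 (α = 2): (2−10)(2−5)(2−8)(2−1) = (−8)·(−3)·(−6)·1 = −144 ≡ 10, so v_1 = 10^{−1} = 10 (mod 11).
  i = 2 (α = 10): (10−2)(10−5)(10−8)(10−1) = 8·5·2·9 = 720 ≡ 5, so v_2 = 5^{−1} = 9 (mod 11).
  i = 3 (α = 5): (5−2)(5−10)(5−8)(5−1) = 3·(−5)·(−3)·4 = 180 ≡ 4, so v_3 = 4^{−1} = 3 (mod 11).
  i = 4 (α = 8): (8−2)(8−10)(8−5)(8−1) = 6·(−2)·3·7 = −252 ≡ 1, so v_4 = 1^{−1} = 1 (mod 11).
  i = 5 (α = 1): (1−2)(1−10)(1−5)(1−8) = (−1)·(−9)·(−4)·(−7) = 252 ≡ 10, so v_5 = 10^{−1} = 10 (mod 11).
  v = [10, 9, 3, 1, 10].
Step 2: syndromes of r = [1, 10, 4, 5, 4] (all sums mod 11).
  S_0 = Σ v_i r_i = 10·1 + 9·10 + 3·4 + 1·5 + 10·4 = 157 ≡ 3.
  S_1 = Σ v_i α_i r_i = 10·2·1 + 9·10·10 + 3·5·4 + 1·8·5 + 10·1·4 = 1060 ≡ 4.
  α_i^2 mod 11 = [4, 1, 3, 9, 1].
  S_2 = Σ v_i α_i^2 r_i = 10·4·1 + 9·1·10 + 3·3·4 + 1·9·5 + 10·1·4 = 251 ≡ 9.
  S = (3, 4, 9) ≠ 0, so r is not a codeword (an error is present).
Step 3: locate the error. For a single error e at position i, S_ℓ = v_i·e·α_i^ℓ, so α_err = S_1/S_0.
  S_0^{−1} = 3^{−1} = 4 (mod 11), so α_err = 4·4 = 16 ≡ 5 = α_3. Error position i = 3.
  Consistency check: S_2/S_1 = 9·3 = 27 ≡ 5 = α_err ✓ (single-error assumption holds).
Step 4: error magnitude e = S_0/v_3 = S_0·∏_{j≠3}(α_3 − α_j) = 3·4 = 12 ≡ 1 (mod 11).
Step 5: correct position 3: c_3 = r_3 − e = 4 − 1 ≡ 3 (mod 11). Hence c = [1, 10, 3, 5, 4].
  Check: interpolating c through the α_i gives m(x) = 7 + 8·x (degree < 2) with m(α_i) = c_i for every i, so c is indeed a codeword.


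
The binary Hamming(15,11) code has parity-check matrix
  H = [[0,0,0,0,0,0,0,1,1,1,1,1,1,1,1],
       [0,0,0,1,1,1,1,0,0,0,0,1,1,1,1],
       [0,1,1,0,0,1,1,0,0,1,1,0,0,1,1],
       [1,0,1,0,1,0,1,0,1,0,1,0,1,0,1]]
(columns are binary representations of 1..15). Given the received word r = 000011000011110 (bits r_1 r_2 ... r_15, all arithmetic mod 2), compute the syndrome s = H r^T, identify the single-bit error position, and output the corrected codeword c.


s = (0, 1, 1, 1)^T, error position = 7, corrected codeword c = 000011100011110

Compute s = H r^T mod 2 one row at a time:
  s_1 = 0 + 0 + 0 + 1 + 1 + 1 + 1 + 0 = 4 ≡ 0 (mod 2).
  s_2 = 0 + 1 + 1 + 0 + 1 + 1 + 1 + 0 = 5 ≡ 1 (mod 2).
  s_3 = 0 + 0 + 1 + 0 + 0 + 1 + 1 + 0 = 3 ≡ 1 (mod 2).
  s_4 = 0 + 0 + 1 + 0 + 0 + 1 + 1 + 0 = 3 ≡ 1 (mod 2).
s = (0, 1, 1, 1)^T — this equals column 7 of H (binary 0111), so error is at position 7.
Correct: flip bit 7 of r = 000011000011110 to get c = 000011100011110.


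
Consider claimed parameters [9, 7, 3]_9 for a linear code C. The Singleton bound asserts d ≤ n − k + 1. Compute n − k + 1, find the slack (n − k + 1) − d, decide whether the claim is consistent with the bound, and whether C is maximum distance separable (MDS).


Singleton RHS = n − k + 1 = 3, slack = 0, bound satisfied, MDS.

Singleton bound: d ≤ n − k + 1.
Here n = 9, k = 7, so n − k + 1 = 3.
Given d = 3, check d ≤ 3: YES.
Slack = (n − k + 1) − d = 0.
The code is MDS (slack = 0).
Description: the claimed parameters are [9, 7, 3]_9; such a code would be MDS (meets Singleton bound).


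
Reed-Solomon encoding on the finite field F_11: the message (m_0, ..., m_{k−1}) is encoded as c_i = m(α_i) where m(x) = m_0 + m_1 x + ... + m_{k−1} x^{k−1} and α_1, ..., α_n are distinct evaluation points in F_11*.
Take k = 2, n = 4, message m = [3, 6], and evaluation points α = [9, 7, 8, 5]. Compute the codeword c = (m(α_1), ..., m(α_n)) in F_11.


c = [2, 1, 7, 0]

Message polynomial: m(x) = 3 + 6·x (mod 11).
For each evaluation point α_i, compute m(α_i) mod 11:
  α_1 = 9: Horner steps 6 → 2, so m(9) = 2.
  α_2 = 7: Horner steps 6 → 1, so m(7) = 1.
  α_3 = 8: Horner steps 6 → 7, so m(8) = 7.
  α_4 = 5: Horner steps 6 → 0, so m(5) = 0.
Codeword c = [2, 1, 7, 0] ∈ F_11^4.


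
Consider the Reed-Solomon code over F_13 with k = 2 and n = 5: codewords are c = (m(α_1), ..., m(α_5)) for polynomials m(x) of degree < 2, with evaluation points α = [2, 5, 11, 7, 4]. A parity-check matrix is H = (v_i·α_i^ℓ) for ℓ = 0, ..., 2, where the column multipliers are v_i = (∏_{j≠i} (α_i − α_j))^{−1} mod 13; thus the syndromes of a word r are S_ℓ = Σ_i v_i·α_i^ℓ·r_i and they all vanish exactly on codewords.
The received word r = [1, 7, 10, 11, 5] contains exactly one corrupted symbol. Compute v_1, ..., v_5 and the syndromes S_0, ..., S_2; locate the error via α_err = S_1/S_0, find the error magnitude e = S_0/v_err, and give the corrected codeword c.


S = (1, 11, 4), error at position 3, error magnitude e = 4, c = [1, 7, 6, 11, 5].

Step 1: column multipliers v_i = (∏_{j≠i}(α_i − α_j))^{−1} mod 13.
  i = 1 (α = 2): (2−5)(2−11)(2−7)(2−4) = (−3)·(−9)·(−5)·(−2) = 270 ≡ 10, so v_1 = 10^{−1} = 4 (mod 13).
  i = 2 (α = 5): (5−2)(5−11)(5−7)(5−4) = 3·(−6)·(−2)·1 = 36 ≡ 10, so v_2 = 10^{−1} = 4 (mod 13).
  i = 3 (α = 11): (11−2)(11−5)(11−7)(11−4) = 9·6·4·7 = 1512 ≡ 4, so v_3 = 4^{−1} = 10 (mod 13).
  i = 4 (α = 7): (7−2)(7−5)(7−11)(7−4) = 5·2·(−4)·3 = −120 ≡ 10, so v_4 = 10^{−1} = 4 (mod 13).
  i = 5 (α = 4): (4−2)(4−5)(4−11)(4−7) = 2·(−1)·(−7)·(−3) = −42 ≡ 10, so v_5 = 10^{−1} = 4 (mod 13).
  v = [4, 4, 10, 4, 4].
Step 2: syndromes of r = [1, 7, 10, 11, 5] (all sums mod 13).
  S_0 = Σ v_i r_i = 4·1 + 4·7 + 10·10 + 4·11 + 4·5 = 196 ≡ 1.
  S_1 = Σ v_i α_i r_i = 4·2·1 + 4·5·7 + 10·11·10 + 4·7·11 + 4·4·5 = 1636 ≡ 11.
  α_i^2 mod 13 = [4, 12, 4, 10, 3].
  S_2 = Σ v_i α_i^2 r_i = 4·4·1 + 4·12·7 + 10·4·10 + 4·10·11 + 4·3·5 = 1252 ≡ 4.
  S = (1, 11, 4) ≠ 0, so r is not a codeword (an error is present).
Step 3: locate the error. For a single error e at position i, S_ℓ = v_i·e·α_i^ℓ, so α_err = S_1/S_0.
  S_0^{−1} = 1^{−1} = 1 (mod 13), so α_err = 11·1 = 11 ≡ 11 = α_3. Error position i = 3.
  Consistency check: S_2/S_1 = 4·6 = 24 ≡ 11 = α_err ✓ (single-error assumption holds).
Step 4: error magnitude e = S_0/v_3 = S_0·∏_{j≠3}(α_3 − α_j) = 1·4 = 4 ≡ 4 (mod 13).
Step 5: correct position 3: c_3 = r_3 − e = 10 − 4 ≡ 6 (mod 13). Hence c = [1, 7, 6, 11, 5].
  Check: interpolating c through the α_i gives m(x) = 10 + 2·x (degree < 2) with m(α_i) = c_i for every i, so c is indeed a codeword.


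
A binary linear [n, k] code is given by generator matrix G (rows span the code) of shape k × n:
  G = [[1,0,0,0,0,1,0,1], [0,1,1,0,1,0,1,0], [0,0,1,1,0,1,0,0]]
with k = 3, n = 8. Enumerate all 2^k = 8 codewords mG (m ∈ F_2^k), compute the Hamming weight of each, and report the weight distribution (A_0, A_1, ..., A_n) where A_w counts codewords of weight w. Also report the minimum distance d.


Weight distribution: A_0 = 1, A_3 = 2, A_4 = 2, A_5 = 1, A_6 = 1, A_7 = 1. Minimum distance d = 3.

Enumerate all 2^3 = 8 messages m ∈ F_2^3.
For each, compute codeword c = mG in F_2^8, then tally its weight.
  m = 000 → c = 00000000, weight = 0.
  m = 100 → c = 10000101, weight = 3.
  m = 010 → c = 01101010, weight = 4.
  m = 110 → c = 11101111, weight = 7.
  m = 001 → c = 00110100, weight = 3.
  m = 101 → c = 10110001, weight = 4.
  m = 011 → c = 01011110, weight = 5.
  m = 111 → c = 11011011, weight = 6.
Tally weights:
  weight 0: 1 codewords.
  weight 3: 2 codewords.
  weight 4: 2 codewords.
  weight 5: 1 codewords.
  weight 6: 1 codewords.
  weight 7: 1 codewords.
Minimum distance d = smallest w > 0 with A_w > 0 = 3.
Sanity: Σ A_w = 8 = 2^3 = 8 ✓.


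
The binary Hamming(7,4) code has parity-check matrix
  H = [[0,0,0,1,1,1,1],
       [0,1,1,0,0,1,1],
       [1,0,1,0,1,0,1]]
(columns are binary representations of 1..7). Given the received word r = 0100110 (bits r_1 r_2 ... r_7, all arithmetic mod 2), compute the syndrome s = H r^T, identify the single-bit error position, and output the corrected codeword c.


s = (0, 0, 1)^T, error position = 1, corrected codeword c = 1100110

Compute s = H r^T mod 2 one row at a time:
  s_1 = 0 + 1 + 1 + 0 = 2 ≡ 0 (mod 2).
  s_2 = 1 + 0 + 1 + 0 = 2 ≡ 0 (mod 2).
  s_3 = 0 + 0 + 1 + 0 = 1 ≡ 1 (mod 2).
s = (0, 0, 1)^T — this equals column 1 of H (binary 001), so error is at position 1.
Correct: flip bit 1 of r = 0100110 to get c = 1100110.


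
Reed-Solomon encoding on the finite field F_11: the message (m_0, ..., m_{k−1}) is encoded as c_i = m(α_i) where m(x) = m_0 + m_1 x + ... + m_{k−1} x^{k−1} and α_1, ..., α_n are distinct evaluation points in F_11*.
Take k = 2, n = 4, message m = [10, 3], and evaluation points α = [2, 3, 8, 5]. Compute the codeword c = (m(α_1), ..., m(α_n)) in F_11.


c = [5, 8, 1, 3]

Message polynomial: m(x) = 10 + 3·x (mod 11).
For each evaluation point α_i, compute m(α_i) mod 11:
  α_1 = 2: Horner steps 3 → 5, so m(2) = 5.
  α_2 = 3: Horner steps 3 → 8, so m(3) = 8.
  α_3 = 8: Horner steps 3 → 1, so m(8) = 1.
  α_4 = 5: Horner steps 3 → 3, so m(5) = 3.
Codeword c = [5, 8, 1, 3] ∈ F_11^4.


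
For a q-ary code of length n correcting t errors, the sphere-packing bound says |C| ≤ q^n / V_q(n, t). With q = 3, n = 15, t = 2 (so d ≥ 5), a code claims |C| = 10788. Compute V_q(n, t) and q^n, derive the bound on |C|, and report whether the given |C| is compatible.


V_q(n, t) = 451, q^n = 14348907, Hamming bound = 31815, |C| = 10788 ≤ bound (satisfied).

Step 1: Compute V_q(n, t) = Σ_{j=0}^2 C(n, j) (q−1)^j.
  j = 0: C(15,0)·(2)^0 = 1·1 = 1.
  j = 1: C(15,1)·(2)^1 = 15·2 = 30.
  j = 2: C(15,2)·(2)^2 = 105·4 = 420.
  V_q(n, t) = 1 + 30 + 420 = 451.
Step 2: q^n = 3^15 = 14348907.
Step 3: Hamming bound ⌊q^n / V_q(n,t)⌋ = ⌊14348907/451⌋ = 31815.
Step 4: Compare |C| = 10788 to 31815: satisfied.
The claimed |C| lies below the Hamming bound.


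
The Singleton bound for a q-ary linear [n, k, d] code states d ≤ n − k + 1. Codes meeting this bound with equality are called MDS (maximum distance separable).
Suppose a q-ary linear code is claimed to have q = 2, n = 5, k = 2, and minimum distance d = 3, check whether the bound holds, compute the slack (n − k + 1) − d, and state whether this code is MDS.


Singleton RHS = n − k + 1 = 4, slack = 1, bound satisfied, not MDS.

Singleton bound: d ≤ n − k + 1.
Here n = 5, k = 2, so n − k + 1 = 4.
Given d = 3, check d ≤ 4: YES.
Slack = (n − k + 1) − d = 1.
The code is NOT MDS (slack = 1 > 0).
Description: the claimed parameters are [5, 2, 3]_2; such a code would be non-MDS.


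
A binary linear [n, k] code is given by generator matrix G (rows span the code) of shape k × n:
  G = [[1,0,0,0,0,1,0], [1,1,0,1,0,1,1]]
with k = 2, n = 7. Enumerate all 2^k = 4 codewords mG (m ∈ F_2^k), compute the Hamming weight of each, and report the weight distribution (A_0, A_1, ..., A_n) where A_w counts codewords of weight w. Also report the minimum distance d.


Weight distribution: A_0 = 1, A_2 = 1, A_3 = 1, A_5 = 1. Minimum distance d = 2.

Enumerate all 2^2 = 4 messages m ∈ F_2^2.
For each, compute codeword c = mG in F_2^7, then tally its weight.
  m = 00 → c = 0000000, weight = 0.
  m = 10 → c = 1000010, weight = 2.
  m = 01 → c = 1101011, weight = 5.
  m = 11 → c = 0101001, weight = 3.
Tally weights:
  weight 0: 1 codewords.
  weight 2: 1 codewords.
  weight 3: 1 codewords.
  weight 5: 1 codewords.
Minimum distance d = smallest w > 0 with A_w > 0 = 2.
Sanity: Σ A_w = 4 = 2^2 = 4 ✓.


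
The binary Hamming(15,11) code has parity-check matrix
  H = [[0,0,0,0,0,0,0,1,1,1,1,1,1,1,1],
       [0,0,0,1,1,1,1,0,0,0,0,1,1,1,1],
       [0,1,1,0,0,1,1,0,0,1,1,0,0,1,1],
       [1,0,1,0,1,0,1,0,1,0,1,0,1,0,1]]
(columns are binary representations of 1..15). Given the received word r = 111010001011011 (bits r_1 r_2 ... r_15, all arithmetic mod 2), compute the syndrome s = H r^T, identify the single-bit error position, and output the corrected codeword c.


s = (1, 0, 1, 0)^T, error position = 10, corrected codeword c = 111010001111011

Compute s = H r^T mod 2 one row at a time:
  s_1 = 0 + 1 + 0 + 1 + 1 + 0 + 1 + 1 = 5 ≡ 1 (mod 2).
  s_2 = 0 + 1 + 0 + 0 + 1 + 0 + 1 + 1 = 4 ≡ 0 (mod 2).
  s_3 = 1 + 1 + 0 + 0 + 0 + 1 + 1 + 1 = 5 ≡ 1 (mod 2).
  s_4 = 1 + 1 + 1 + 0 + 1 + 1 + 0 + 1 = 6 ≡ 0 (mod 2).
s = (1, 0, 1, 0)^T — this equals column 10 of H (binary 1010), so error is at position 10.
Correct: flip bit 10 of r = 111010001011011 to get c = 111010001111011.


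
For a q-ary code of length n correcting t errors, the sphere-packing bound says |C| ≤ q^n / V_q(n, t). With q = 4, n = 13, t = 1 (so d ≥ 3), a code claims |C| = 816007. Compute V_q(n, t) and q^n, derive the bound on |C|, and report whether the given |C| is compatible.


V_q(n, t) = 40, q^n = 67108864, Hamming bound = 1677721, |C| = 816007 ≤ bound (satisfied).

Step 1: Compute V_q(n, t) = Σ_{j=0}^1 C(n, j) (q−1)^j.
  j = 0: C(13,0)·(3)^0 = 1·1 = 1.
  j = 1: C(13,1)·(3)^1 = 13·3 = 39.
  V_q(n, t) = 1 + 39 = 40.
Step 2: q^n = 4^13 = 67108864.
Step 3: Hamming bound ⌊q^n / V_q(n,t)⌋ = ⌊67108864/40⌋ = 1677721.
Step 4: Compare |C| = 816007 to 1677721: satisfied.
The claimed |C| lies below the Hamming bound.


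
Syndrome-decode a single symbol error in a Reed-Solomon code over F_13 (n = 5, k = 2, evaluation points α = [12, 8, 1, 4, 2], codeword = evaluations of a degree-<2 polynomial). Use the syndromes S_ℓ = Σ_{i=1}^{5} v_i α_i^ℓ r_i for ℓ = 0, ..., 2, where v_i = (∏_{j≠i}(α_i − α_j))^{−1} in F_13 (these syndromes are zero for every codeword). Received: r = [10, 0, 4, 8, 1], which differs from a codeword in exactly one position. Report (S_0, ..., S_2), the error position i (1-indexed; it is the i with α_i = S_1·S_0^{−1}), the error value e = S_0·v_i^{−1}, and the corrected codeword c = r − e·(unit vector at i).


S = (1, 8, 12), error at position 2, error magnitude e = 4, c = [10, 9, 4, 8, 1].

Step 1: column multipliers v_i = (∏_{j≠i}(α_i − α_j))^{−1} mod 13.
  i = 1 (α = 12): (12−8)(12−1)(12−4)(12−2) = 4·11·8·10 = 3520 ≡ 10, so v_1 = 10^{−1} = 4 (mod 13).
  i = 2 (α = 8): (8−12)(8−1)(8−4)(8−2) = (−4)·7·4·6 = −672 ≡ 4, so v_2 = 4^{−1} = 10 (mod 13).
  i = 3 (α = 1): (1−12)(1−8)(1−4)(1−2) = (−11)·(−7)·(−3)·(−1) = 231 ≡ 10, so v_3 = 10^{−1} = 4 (mod 13).
  i = 4 (α = 4): (4−12)(4−8)(4−1)(4−2) = (−8)·(−4)·3·2 = 192 ≡ 10, so v_4 = 10^{−1} = 4 (mod 13).
  i = 5 (α = 2): (2−12)(2−8)(2−1)(2−4) = (−10)·(−6)·1·(−2) = −120 ≡ 10, so v_5 = 10^{−1} = 4 (mod 13).
  v = [4, 10, 4, 4, 4].
Step 2: syndromes of r = [10, 0, 4, 8, 1] (all sums mod 13).
  S_0 = Σ v_i r_i = 4·10 + 10·0 + 4·4 + 4·8 + 4·1 = 92 ≡ 1.
  S_1 = Σ v_i α_i r_i = 4·12·10 + 10·8·0 + 4·1·4 + 4·4·8 + 4·2·1 = 632 ≡ 8.
  α_i^2 mod 13 = [1, 12, 1, 3, 4].
  S_2 = Σ v_i α_i^2 r_i = 4·1·10 + 10·12·0 + 4·1·4 + 4·3·8 + 4·4·1 = 168 ≡ 12.
  S = (1, 8, 12) ≠ 0, so r is not a codeword (an error is present).
Step 3: locate the error. For a single error e at position i, S_ℓ = v_i·e·α_i^ℓ, so α_err = S_1/S_0.
  S_0^{−1} = 1^{−1} = 1 (mod 13), so α_err = 8·1 = 8 ≡ 8 = α_2. Error position i = 2.
  Consistency check: S_2/S_1 = 12·5 = 60 ≡ 8 = α_err ✓ (single-error assumption holds).
Step 4: error magnitude e = S_0/v_2 = S_0·∏_{j≠2}(α_2 − α_j) = 1·4 = 4 ≡ 4 (mod 13).
Step 5: correct position 2: c_2 = r_2 − e = 0 − 4 ≡ 9 (mod 13). Hence c = [10, 9, 4, 8, 1].
  Check: interpolating c through the α_i gives m(x) = 7 + 10·x (degree < 2) with m(α_i) = c_i for every i, so c is indeed a codeword.


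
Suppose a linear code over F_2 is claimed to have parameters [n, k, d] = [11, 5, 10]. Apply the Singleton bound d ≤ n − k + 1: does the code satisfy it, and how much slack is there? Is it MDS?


Singleton RHS = n − k + 1 = 7, slack = -3, bound violated (no such code; not MDS).

Singleton bound: d ≤ n − k + 1.
Here n = 11, k = 5, so n − k + 1 = 7.
Given d = 10, check d ≤ 7: NO.
Slack = (n − k + 1) − d = -3.
The slack is negative: d = 10 exceeds n − k + 1 = 7 by 3, so the Singleton bound is violated and no linear [11, 5, 10]_2 code can exist. In particular it is not MDS (MDS requires d = n − k + 1 exactly).
Description: the claimed parameters are [11, 5, 10]_2; such a code would be impossible (violates the Singleton bound).


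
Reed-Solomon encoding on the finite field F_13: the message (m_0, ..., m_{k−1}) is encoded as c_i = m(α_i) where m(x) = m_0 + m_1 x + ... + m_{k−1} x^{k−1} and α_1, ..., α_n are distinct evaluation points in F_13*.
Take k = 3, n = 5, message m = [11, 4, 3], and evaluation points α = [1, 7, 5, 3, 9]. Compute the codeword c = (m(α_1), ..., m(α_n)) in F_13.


c = [5, 4, 2, 11, 4]

Message polynomial: m(x) = 11 + 4·x + 3·x^2 (mod 13).
For each evaluation point α_i, compute m(α_i) mod 13:
  α_1 = 1: Horner steps 3 → 7 → 5, so m(1) = 5.
  α_2 = 7: Horner steps 3 → 12 → 4, so m(7) = 4.
  α_3 = 5: Horner steps 3 → 6 → 2, so m(5) = 2.
  α_4 = 3: Horner steps 3 → 0 → 11, so m(3) = 11.
  α_5 = 9: Horner steps 3 → 5 → 4, so m(9) = 4.
Codeword c = [5, 4, 2, 11, 4] ∈ F_13^5.


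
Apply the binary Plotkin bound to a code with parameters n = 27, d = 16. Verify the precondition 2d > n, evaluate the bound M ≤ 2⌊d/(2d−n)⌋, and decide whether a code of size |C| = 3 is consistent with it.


Plotkin bound M ≤ 6; given |C| = 3 ≤ bound (satisfied).

Check applicability: 2d = 32, n = 27.
2d − n = 5 > 0, so Plotkin applies.
Compute d/(2d−n) = 16/5 ≈ 3.2000.
⌊d/(2d−n)⌋ = 3.
Plotkin bound: M ≤ 2·3 = 6.
Given |C| = 3, check: satisfied.
This |C| is below the Plotkin bound.


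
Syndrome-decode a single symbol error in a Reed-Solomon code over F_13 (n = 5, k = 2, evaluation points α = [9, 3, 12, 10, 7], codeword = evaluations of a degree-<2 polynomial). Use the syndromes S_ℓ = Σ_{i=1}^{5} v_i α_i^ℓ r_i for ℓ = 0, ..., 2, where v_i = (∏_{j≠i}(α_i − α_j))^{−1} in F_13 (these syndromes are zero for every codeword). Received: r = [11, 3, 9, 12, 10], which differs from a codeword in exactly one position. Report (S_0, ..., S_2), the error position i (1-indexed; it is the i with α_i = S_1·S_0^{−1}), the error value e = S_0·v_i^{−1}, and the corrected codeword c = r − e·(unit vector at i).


S = (3, 1, 9), error at position 1, error magnitude e = 4, c = [7, 3, 9, 12, 10].

Step 1: column multipliers v_i = (∏_{j≠i}(α_i − α_j))^{−1} mod 13.
  i = 1 (α = 9): (9−3)(9−12)(9−10)(9−7) = 6·(−3)·(−1)·2 = 36 ≡ 10, so v_1 = 10^{−1} = 4 (mod 13).
  i = 2 (α = 3): (3−9)(3−12)(3−10)(3−7) = (−6)·(−9)·(−7)·(−4) = 1512 ≡ 4, so v_2 = 4^{−1} = 10 (mod 13).
  i = 3 (α = 12): (12−9)(12−3)(12−10)(12−7) = 3·9·2·5 = 270 ≡ 10, so v_3 = 10^{−1} = 4 (mod 13).
  i = 4 (α = 10): (10−9)(10−3)(10−12)(10−7) = 1·7·(−2)·3 = −42 ≡ 10, so v_4 = 10^{−1} = 4 (mod 13).
  i = 5 (α = 7): (7−9)(7−3)(7−12)(7−10) = (−2)·4·(−5)·(−3) = −120 ≡ 10, so v_5 = 10^{−1} = 4 (mod 13).
  v = [4, 10, 4, 4, 4].
Step 2: syndromes of r = [11, 3, 9, 12, 10] (all sums mod 13).
  S_0 = Σ v_i r_i = 4·11 + 10·3 + 4·9 + 4·12 + 4·10 = 198 ≡ 3.
  S_1 = Σ v_i α_i r_i = 4·9·11 + 10·3·3 + 4·12·9 + 4·10·12 + 4·7·10 = 1678 ≡ 1.
  α_i^2 mod 13 = [3, 9, 1, 9, 10].
  S_2 = Σ v_i α_i^2 r_i = 4·3·11 + 10·9·3 + 4·1·9 + 4·9·12 + 4·10·10 = 1270 ≡ 9.
  S = (3, 1, 9) ≠ 0, so r is not a codeword (an error is present).
Step 3: locate the error. For a single error e at position i, S_ℓ = v_i·e·α_i^ℓ, so α_err = S_1/S_0.
  S_0^{−1} = 3^{−1} = 9 (mod 13), so α_err = 1·9 = 9 ≡ 9 = α_1. Error position i = 1.
  Consistency check: S_2/S_1 = 9·1 = 9 ≡ 9 = α_err ✓ (single-error assumption holds).
Step 4: error magnitude e = S_0/v_1 = S_0·∏_{j≠1}(α_1 − α_j) = 3·10 = 30 ≡ 4 (mod 13).
Step 5: correct position 1: c_1 = r_1 − e = 11 − 4 ≡ 7 (mod 13). Hence c = [7, 3, 9, 12, 10].
  Check: interpolating c through the α_i gives m(x) = 1 + 5·x (degree < 2) with m(α_i) = c_i for every i, so c is indeed a codeword.


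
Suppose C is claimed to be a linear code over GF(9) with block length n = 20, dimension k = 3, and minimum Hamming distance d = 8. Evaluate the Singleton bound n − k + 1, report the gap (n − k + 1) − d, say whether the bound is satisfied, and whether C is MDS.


Singleton RHS = n − k + 1 = 18, slack = 10, bound satisfied, not MDS.

Singleton bound: d ≤ n − k + 1.
Here n = 20, k = 3, so n − k + 1 = 18.
Given d = 8, check d ≤ 18: YES.
Slack = (n − k + 1) − d = 10.
The code is NOT MDS (slack = 10 > 0).
Description: the claimed parameters are [20, 3, 8]_9; such a code would be non-MDS.


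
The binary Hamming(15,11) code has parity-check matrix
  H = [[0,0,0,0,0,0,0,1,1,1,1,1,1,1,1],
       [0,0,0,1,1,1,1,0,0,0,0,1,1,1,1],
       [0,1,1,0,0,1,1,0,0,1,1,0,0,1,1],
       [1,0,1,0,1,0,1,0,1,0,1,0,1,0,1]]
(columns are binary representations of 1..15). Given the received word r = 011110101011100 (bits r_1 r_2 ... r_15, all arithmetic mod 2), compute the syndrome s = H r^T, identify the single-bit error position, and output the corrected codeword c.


s = (0, 1, 0, 0)^T, error position = 4, corrected codeword c = 011010101011100

Compute s = H r^T mod 2 one row at a time:
  s_1 = 0 + 1 + 0 + 1 + 1 + 1 + 0 + 0 = 4 ≡ 0 (mod 2).
  s_2 = 1 + 1 + 0 + 1 + 1 + 1 + 0 + 0 = 5 ≡ 1 (mod 2).
  s_3 = 1 + 1 + 0 + 1 + 0 + 1 + 0 + 0 = 4 ≡ 0 (mod 2).
  s_4 = 0 + 1 + 1 + 1 + 1 + 1 + 1 + 0 = 6 ≡ 0 (mod 2).
s = (0, 1, 0, 0)^T — this equals column 4 of H (binary 0100), so error is at position 4.
Correct: flip bit 4 of r = 011110101011100 to get c = 011010101011100.


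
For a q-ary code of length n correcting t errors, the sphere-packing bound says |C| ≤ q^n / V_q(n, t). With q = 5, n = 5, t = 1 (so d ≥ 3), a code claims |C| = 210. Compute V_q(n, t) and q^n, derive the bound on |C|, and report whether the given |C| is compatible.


V_q(n, t) = 21, q^n = 3125, Hamming bound = 148, |C| = 210 > bound (violated).

Step 1: Compute V_q(n, t) = Σ_{j=0}^1 C(n, j) (q−1)^j.
  j = 0: C(5,0)·(4)^0 = 1·1 = 1.
  j = 1: C(5,1)·(4)^1 = 5·4 = 20.
  V_q(n, t) = 1 + 20 = 21.
Step 2: q^n = 5^5 = 3125.
Step 3: Hamming bound ⌊q^n / V_q(n,t)⌋ = ⌊3125/21⌋ = 148.
Step 4: Compare |C| = 210 to 148: violated.
The claimed |C| lies above the Hamming bound, so no 5-ary code of length 5 with d ≥ 3 can have 210 codewords.


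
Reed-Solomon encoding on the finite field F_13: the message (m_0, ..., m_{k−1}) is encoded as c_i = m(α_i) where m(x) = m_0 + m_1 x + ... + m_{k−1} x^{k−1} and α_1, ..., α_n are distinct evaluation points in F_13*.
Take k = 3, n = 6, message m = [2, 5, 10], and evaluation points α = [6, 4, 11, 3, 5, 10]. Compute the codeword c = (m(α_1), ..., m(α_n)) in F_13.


c = [2, 0, 6, 3, 4, 12]

Message polynomial: m(x) = 2 + 5·x + 10·x^2 (mod 13).
For each evaluation point α_i, compute m(α_i) mod 13:
  α_1 = 6: Horner steps 10 → 0 → 2, so m(6) = 2.
  α_2 = 4: Horner steps 10 → 6 → 0, so m(4) = 0.
  α_3 = 11: Horner steps 10 → 11 → 6, so m(11) = 6.
  α_4 = 3: Horner steps 10 → 9 → 3, so m(3) = 3.
  α_5 = 5: Horner steps 10 → 3 → 4, so m(5) = 4.
  α_6 = 10: Horner steps 10 → 1 → 12, so m(10) = 12.
Codeword c = [2, 0, 6, 3, 4, 12] ∈ F_13^6.


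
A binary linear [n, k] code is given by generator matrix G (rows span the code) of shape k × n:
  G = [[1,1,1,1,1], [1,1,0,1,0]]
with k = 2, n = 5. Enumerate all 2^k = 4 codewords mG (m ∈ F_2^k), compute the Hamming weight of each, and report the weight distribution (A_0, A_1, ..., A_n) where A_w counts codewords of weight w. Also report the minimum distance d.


Weight distribution: A_0 = 1, A_2 = 1, A_3 = 1, A_5 = 1. Minimum distance d = 2.

Enumerate all 2^2 = 4 messages m ∈ F_2^2.
For each, compute codeword c = mG in F_2^5, then tally its weight.
  m = 00 → c = 00000, weight = 0.
  m = 10 → c = 11111, weight = 5.
  m = 01 → c = 11010, weight = 3.
  m = 11 → c = 00101, weight = 2.
Tally weights:
  weight 0: 1 codewords.
  weight 2: 1 codewords.
  weight 3: 1 codewords.
  weight 5: 1 codewords.
Minimum distance d = smallest w > 0 with A_w > 0 = 2.
Sanity: Σ A_w = 4 = 2^2 = 4 ✓.


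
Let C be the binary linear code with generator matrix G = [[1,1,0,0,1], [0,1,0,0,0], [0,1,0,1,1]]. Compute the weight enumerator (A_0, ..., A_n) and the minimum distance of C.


Weight distribution: A_0 = 1, A_1 = 1, A_2 = 3, A_3 = 3. Minimum distance d = 1.

Enumerate all 2^3 = 8 messages m ∈ F_2^3.
For each, compute codeword c = mG in F_2^5, then tally its weight.
  m = 000 → c = 00000, weight = 0.
  m = 100 → c = 11001, weight = 3.
  m = 010 → c = 01000, weight = 1.
  m = 110 → c = 10001, weight = 2.
  m = 001 → c = 01011, weight = 3.
  m = 101 → c = 10010, weight = 2.
  m = 011 → c = 00011, weight = 2.
  m = 111 → c = 11010, weight = 3.
Tally weights:
  weight 0: 1 codewords.
  weight 1: 1 codewords.
  weight 2: 3 codewords.
  weight 3: 3 codewords.
Minimum distance d = smallest w > 0 with A_w > 0 = 1.
Sanity: Σ A_w = 8 = 2^3 = 8 ✓.


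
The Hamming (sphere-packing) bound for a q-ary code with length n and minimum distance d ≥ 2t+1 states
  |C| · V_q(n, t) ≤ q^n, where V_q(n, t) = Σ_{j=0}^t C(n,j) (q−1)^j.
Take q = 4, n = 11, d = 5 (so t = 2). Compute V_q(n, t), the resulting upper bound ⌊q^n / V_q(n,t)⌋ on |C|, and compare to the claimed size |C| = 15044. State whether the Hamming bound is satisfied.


V_q(n, t) = 529, q^n = 4194304, Hamming bound = 7928, |C| = 15044 > bound (violated).

Step 1: Compute V_q(n, t) = Σ_{j=0}^2 C(n, j) (q−1)^j.
  j = 0: C(11,0)·(3)^0 = 1·1 = 1.
  j = 1: C(11,1)·(3)^1 = 11·3 = 33.
  j = 2: C(11,2)·(3)^2 = 55·9 = 495.
  V_q(n, t) = 1 + 33 + 495 = 529.
Step 2: q^n = 4^11 = 4194304.
Step 3: Hamming bound ⌊q^n / V_q(n,t)⌋ = ⌊4194304/529⌋ = 7928.
Step 4: Compare |C| = 15044 to 7928: violated.
The claimed |C| lies above the Hamming bound, so no 4-ary code of length 11 with d ≥ 5 can have 15044 codewords.


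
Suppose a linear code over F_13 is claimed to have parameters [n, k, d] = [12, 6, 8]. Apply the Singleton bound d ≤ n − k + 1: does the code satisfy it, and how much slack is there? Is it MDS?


Singleton RHS = n − k + 1 = 7, slack = -1, bound violated (no such code; not MDS).

Singleton bound: d ≤ n − k + 1.
Here n = 12, k = 6, so n − k + 1 = 7.
Given d = 8, check d ≤ 7: NO.
Slack = (n − k + 1) − d = -1.
The slack is negative: d = 8 exceeds n − k + 1 = 7 by 1, so the Singleton bound is violated and no linear [12, 6, 8]_13 code can exist. In particular it is not MDS (MDS requires d = n − k + 1 exactly).
Description: the claimed parameters are [12, 6, 8]_13; such a code would be impossible (violates the Singleton bound).


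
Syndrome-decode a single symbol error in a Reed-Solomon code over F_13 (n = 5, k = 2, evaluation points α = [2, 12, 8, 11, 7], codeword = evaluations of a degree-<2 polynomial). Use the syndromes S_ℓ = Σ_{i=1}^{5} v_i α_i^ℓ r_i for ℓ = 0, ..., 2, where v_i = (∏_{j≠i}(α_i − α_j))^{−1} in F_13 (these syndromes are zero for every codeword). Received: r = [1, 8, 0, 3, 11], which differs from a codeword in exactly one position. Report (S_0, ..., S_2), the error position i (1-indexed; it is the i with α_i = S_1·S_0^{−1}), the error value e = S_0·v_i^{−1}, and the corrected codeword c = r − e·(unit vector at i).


S = (4, 5, 3), error at position 4, error magnitude e = 10, c = [1, 8, 0, 6, 11].

Step 1: column multipliers v_i = (∏_{j≠i}(α_i − α_j))^{−1} mod 13.
  i = 1 (α = 2): (2−12)(2−8)(2−11)(2−7) = (−10)·(−6)·(−9)·(−5) = 2700 ≡ 9, so v_1 = 9^{−1} = 3 (mod 13).
  i = 2 (α = 12): (12−2)(12−8)(12−11)(12−7) = 10·4·1·5 = 200 ≡ 5, so v_2 = 5^{−1} = 8 (mod 13).
  i = 3 (α = 8): (8−2)(8−12)(8−11)(8−7) = 6·(−4)·(−3)·1 = 72 ≡ 7, so v_3 = 7^{−1} = 2 (mod 13).
  i = 4 (α = 11): (11−2)(11−12)(11−8)(11−7) = 9·(−1)·3·4 = −108 ≡ 9, so v_4 = 9^{−1} = 3 (mod 13).
  i = 5 (α = 7): (7−2)(7−12)(7−8)(7−11) = 5·(−5)·(−1)·(−4) = −100 ≡ 4, so v_5 = 4^{−1} = 10 (mod 13).
  v = [3, 8, 2, 3, 10].
Step 2: syndromes of r = [1, 8, 0, 3, 11] (all sums mod 13).
  S_0 = Σ v_i r_i = 3·1 + 8·8 + 2·0 + 3·3 + 10·11 = 186 ≡ 4.
  S_1 = Σ v_i α_i r_i = 3·2·1 + 8·12·8 + 2·8·0 + 3·11·3 + 10·7·11 = 1643 ≡ 5.
  α_i^2 mod 13 = [4, 1, 12, 4, 10].
  S_2 = Σ v_i α_i^2 r_i = 3·4·1 + 8·1·8 + 2·12·0 + 3·4·3 + 10·10·11 = 1212 ≡ 3.
  S = (4, 5, 3) ≠ 0, so r is not a codeword (an error is present).
Step 3: locate the error. For a single error e at position i, S_ℓ = v_i·e·α_i^ℓ, so α_err = S_1/S_0.
  S_0^{−1} = 4^{−1} = 10 (mod 13), so α_err = 5·10 = 50 ≡ 11 = α_4. Error position i = 4.
  Consistency check: S_2/S_1 = 3·8 = 24 ≡ 11 = α_err ✓ (single-error assumption holds).
Step 4: error magnitude e = S_0/v_4 = S_0·∏_{j≠4}(α_4 − α_j) = 4·9 = 36 ≡ 10 (mod 13).
Step 5: correct position 4: c_4 = r_4 − e = 3 − 10 ≡ 6 (mod 13). Hence c = [1, 8, 0, 6, 11].
  Check: interpolating c through the α_i gives m(x) = 10 + 2·x (degree < 2) with m(α_i) = c_i for every i, so c is indeed a codeword.


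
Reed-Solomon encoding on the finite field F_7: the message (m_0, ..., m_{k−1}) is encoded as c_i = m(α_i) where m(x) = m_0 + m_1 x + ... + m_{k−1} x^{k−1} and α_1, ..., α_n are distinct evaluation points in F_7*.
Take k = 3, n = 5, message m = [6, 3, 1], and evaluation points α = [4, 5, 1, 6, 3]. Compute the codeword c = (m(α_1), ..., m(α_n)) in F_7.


c = [6, 4, 3, 4, 3]

Message polynomial: m(x) = 6 + 3·x + 1·x^2 (mod 7).
For each evaluation point α_i, compute m(α_i) mod 7:
  α_1 = 4: Horner steps 1 → 0 → 6, so m(4) = 6.
  α_2 = 5: Horner steps 1 → 1 → 4, so m(5) = 4.
  α_3 = 1: Horner steps 1 → 4 → 3, so m(1) = 3.
  α_4 = 6: Horner steps 1 → 2 → 4, so m(6) = 4.
  α_5 = 3: Horner steps 1 → 6 → 3, so m(3) = 3.
Codeword c = [6, 4, 3, 4, 3] ∈ F_7^5.


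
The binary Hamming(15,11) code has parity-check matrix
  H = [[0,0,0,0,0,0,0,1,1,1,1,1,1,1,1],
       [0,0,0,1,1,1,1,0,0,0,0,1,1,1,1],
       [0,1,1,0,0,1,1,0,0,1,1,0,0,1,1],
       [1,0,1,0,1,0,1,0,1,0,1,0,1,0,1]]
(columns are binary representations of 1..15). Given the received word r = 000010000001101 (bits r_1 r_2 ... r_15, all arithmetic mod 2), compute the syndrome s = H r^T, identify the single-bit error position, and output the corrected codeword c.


s = (1, 0, 1, 1)^T, error position = 11, corrected codeword c = 000010000011101

Compute s = H r^T mod 2 one row at a time:
  s_1 = 0 + 0 + 0 + 0 + 1 + 1 + 0 + 1 = 3 ≡ 1 (mod 2).
  s_2 = 0 + 1 + 0 + 0 + 1 + 1 + 0 + 1 = 4 ≡ 0 (mod 2).
  s_3 = 0 + 0 + 0 + 0 + 0 + 0 + 0 + 1 = 1 ≡ 1 (mod 2).
  s_4 = 0 + 0 + 1 + 0 + 0 + 0 + 1 + 1 = 3 ≡ 1 (mod 2).
s = (1, 0, 1, 1)^T — this equals column 11 of H (binary 1011), so error is at position 11.
Correct: flip bit 11 of r = 000010000001101 to get c = 000010000011101.


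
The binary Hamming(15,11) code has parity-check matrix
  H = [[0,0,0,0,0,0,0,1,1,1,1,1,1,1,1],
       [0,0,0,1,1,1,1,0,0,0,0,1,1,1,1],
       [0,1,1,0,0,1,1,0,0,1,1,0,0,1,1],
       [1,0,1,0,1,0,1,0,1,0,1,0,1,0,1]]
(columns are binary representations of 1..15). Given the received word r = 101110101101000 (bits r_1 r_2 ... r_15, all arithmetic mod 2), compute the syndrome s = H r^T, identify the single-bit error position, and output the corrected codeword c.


s = (1, 0, 1, 1)^T, error position = 11, corrected codeword c = 101110101111000

Compute s = H r^T mod 2 one row at a time:
  s_1 = 0 + 1 + 1 + 0 + 1 + 0 + 0 + 0 = 3 ≡ 1 (mod 2).
  s_2 = 1 + 1 + 0 + 1 + 1 + 0 + 0 + 0 = 4 ≡ 0 (mod 2).
  s_3 = 0 + 1 + 0 + 1 + 1 + 0 + 0 + 0 = 3 ≡ 1 (mod 2).
  s_4 = 1 + 1 + 1 + 1 + 1 + 0 + 0 + 0 = 5 ≡ 1 (mod 2).
s = (1, 0, 1, 1)^T — this equals column 11 of H (binary 1011), so error is at position 11.
Correct: flip bit 11 of r = 101110101101000 to get c = 101110101111000.


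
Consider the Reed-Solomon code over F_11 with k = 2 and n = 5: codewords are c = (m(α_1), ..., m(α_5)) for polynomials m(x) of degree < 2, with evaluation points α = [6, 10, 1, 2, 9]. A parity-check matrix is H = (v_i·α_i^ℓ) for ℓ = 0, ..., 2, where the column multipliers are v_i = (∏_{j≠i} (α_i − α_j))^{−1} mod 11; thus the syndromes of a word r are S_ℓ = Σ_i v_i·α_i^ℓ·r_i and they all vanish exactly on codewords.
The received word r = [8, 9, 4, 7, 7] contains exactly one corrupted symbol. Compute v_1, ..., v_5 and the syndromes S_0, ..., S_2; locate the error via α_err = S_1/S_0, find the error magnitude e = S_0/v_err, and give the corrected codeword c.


S = (7, 8, 6), error at position 5, error magnitude e = 1, c = [8, 9, 4, 7, 6].

Step 1: column multipliers v_i = (∏_{j≠i}(α_i − α_j))^{−1} mod 11.
  i = 1 (α = 6): (6−10)(6−1)(6−2)(6−9) = (−4)·5·4·(−3) = 240 ≡ 9, so v_1 = 9^{−1} = 5 (mod 11).
  i = 2 (α = 10): (10−6)(10−1)(10−2)(10−9) = 4·9·8·1 = 288 ≡ 2, so v_2 = 2^{−1} = 6 (mod 11).
  i = 3 (α = 1): (1−6)(1−10)(1−2)(1−9) = (−5)·(−9)·(−1)·(−8) = 360 ≡ 8, so v_3 = 8^{−1} = 7 (mod 11).
  i = 4 (α = 2): (2−6)(2−10)(2−1)(2−9) = (−4)·(−8)·1·(−7) = −224 ≡ 7, so v_4 = 7^{−1} = 8 (mod 11).
  i = 5 (α = 9): (9−6)(9−10)(9−1)(9−2) = 3·(−1)·8·7 = −168 ≡ 8, so v_5 = 8^{−1} = 7 (mod 11).
  v = [5, 6, 7, 8, 7].
Step 2: syndromes of r = [8, 9, 4, 7, 7] (all sums mod 11).
  S_0 = Σ v_i r_i = 5·8 + 6·9 + 7·4 + 8·7 + 7·7 = 227 ≡ 7.
  S_1 = Σ v_i α_i r_i = 5·6·8 + 6·10·9 + 7·1·4 + 8·2·7 + 7·9·7 = 1361 ≡ 8.
  α_i^2 mod 11 = [3, 1, 1, 4, 4].
  S_2 = Σ v_i α_i^2 r_i = 5·3·8 + 6·1·9 + 7·1·4 + 8·4·7 + 7·4·7 = 622 ≡ 6.
  S = (7, 8, 6) ≠ 0, so r is not a codeword (an error is present).
Step 3: locate the error. For a single error e at position i, S_ℓ = v_i·e·α_i^ℓ, so α_err = S_1/S_0.
  S_0^{−1} = 7^{−1} = 8 (mod 11), so α_err = 8·8 = 64 ≡ 9 = α_5. Error position i = 5.
  Consistency check: S_2/S_1 = 6·7 = 42 ≡ 9 = α_err ✓ (single-error assumption holds).
Step 4: error magnitude e = S_0/v_5 = S_0·∏_{j≠5}(α_5 − α_j) = 7·8 = 56 ≡ 1 (mod 11).
Step 5: correct position 5: c_5 = r_5 − e = 7 − 1 ≡ 6 (mod 11). Hence c = [8, 9, 4, 7, 6].
  Check: interpolating c through the α_i gives m(x) = 1 + 3·x (degree < 2) with m(α_i) = c_i for every i, so c is indeed a codeword.
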